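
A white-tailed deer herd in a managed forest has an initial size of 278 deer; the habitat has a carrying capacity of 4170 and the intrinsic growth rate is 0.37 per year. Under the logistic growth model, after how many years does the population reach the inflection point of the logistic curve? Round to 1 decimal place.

7.1 years

Logistic growth is fastest at N = K/2 = 2085.
A = (K − N₀)/N₀ = 14. Set K/(1 + A·e^(−rt)) = K/2 → A·e^(−rt) = 1.
e^(−0.37t) = 1/14 = 0.0714286, so t = ln(14)/0.37 = 2.6391/0.37 = 7.1326.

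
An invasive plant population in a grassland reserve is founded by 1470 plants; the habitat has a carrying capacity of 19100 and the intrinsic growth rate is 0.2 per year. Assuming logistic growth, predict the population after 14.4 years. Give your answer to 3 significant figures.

A = (K − N₀)/N₀ = (19100 − 1470)/1470 = 11.993.
N(t) = K/(1 + A·e^(−rt)) = 19100/(1 + 11.993×e^(−0.2×14.4)).
e^(−2.88) = 0.056135; denominator = 1 + 11.993×0.056135 = 1.6732.
N = 19100/1.6732 = 11415.

11400 plants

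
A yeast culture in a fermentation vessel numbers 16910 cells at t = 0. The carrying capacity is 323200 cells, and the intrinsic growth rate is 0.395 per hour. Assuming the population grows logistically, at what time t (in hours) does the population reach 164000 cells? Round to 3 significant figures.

A = (K − N₀)/N₀ = (323200 − 16910)/16910 = 18.113.
Solve 323200/(1 + 18.113·e^(−0.395t)) = 164000: 1 + 18.113·e^(−0.395t) = 1.9707, so e^(−0.395t) = 0.0535932.
−0.395·t = ln(0.0535932) = -2.9263, so t = 2.9263/0.395 = 7.4084.

7.41 hours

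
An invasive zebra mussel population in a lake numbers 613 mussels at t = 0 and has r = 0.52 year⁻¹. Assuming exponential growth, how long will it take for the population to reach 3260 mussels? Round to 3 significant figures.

Set N₀·e^(rt) = 3260: e^(0.52·t) = 3260/613 = 5.3181.
0.52·t = ln(5.3181) = 1.6711, so t = 1.6711/0.52 = 3.2137.

3.21 years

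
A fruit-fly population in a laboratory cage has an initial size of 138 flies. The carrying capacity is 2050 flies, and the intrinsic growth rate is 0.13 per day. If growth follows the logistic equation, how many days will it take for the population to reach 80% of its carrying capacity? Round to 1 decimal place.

30.9 days

A = (K − N₀)/N₀ = (2050 − 138)/138 = 13.855.
Solve 2050/(1 + 13.855·e^(−0.13t)) = 1640: 1 + 13.855·e^(−0.13t) = 1.25, so e^(−0.13t) = 0.0180439.
−0.13·t = ln(0.0180439) = -4.0149, so t = 4.0149/0.13 = 30.884.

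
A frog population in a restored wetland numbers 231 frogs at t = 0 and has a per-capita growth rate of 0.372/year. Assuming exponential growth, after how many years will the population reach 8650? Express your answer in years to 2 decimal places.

Set N₀·e^(rt) = 8650: e^(0.372·t) = 8650/231 = 37.446.
0.372·t = ln(37.446) = 3.6229, so t = 3.6229/0.372 = 9.739.

9.74 years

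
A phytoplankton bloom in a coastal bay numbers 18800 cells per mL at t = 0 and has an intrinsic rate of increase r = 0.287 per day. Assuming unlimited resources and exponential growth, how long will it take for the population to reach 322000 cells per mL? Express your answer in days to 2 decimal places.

9.90 days

Set N₀·e^(rt) = 322000: e^(0.287·t) = 322000/18800 = 17.128.
0.287·t = ln(17.128) = 2.8407, so t = 2.8407/0.287 = 9.8979.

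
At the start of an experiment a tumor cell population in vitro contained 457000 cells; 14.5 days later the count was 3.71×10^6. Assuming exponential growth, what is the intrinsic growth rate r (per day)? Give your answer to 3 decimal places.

From N(t) = N₀·e^(rt): e^(r·14.5) = 3.71×10^6/457000 = 8.1182.
r·14.5 = ln(8.1182) = 2.0941, so r = 2.0941/14.5 = 0.14442.

0.144 per day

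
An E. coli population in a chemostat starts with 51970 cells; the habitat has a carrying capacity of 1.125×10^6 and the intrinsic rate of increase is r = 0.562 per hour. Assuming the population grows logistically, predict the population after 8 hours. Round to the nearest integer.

914420 cells

A = (K − N₀)/N₀ = (1.125×10^6 − 51970)/51970 = 20.647.
N(t) = K/(1 + A·e^(−rt)) = 1.125×10^6/(1 + 20.647×e^(−0.562×8)).
e^(−4.496) = 0.011154; denominator = 1 + 20.647×0.011154 = 1.2303.
N = 1.125×10^6/1.2303 = 914420.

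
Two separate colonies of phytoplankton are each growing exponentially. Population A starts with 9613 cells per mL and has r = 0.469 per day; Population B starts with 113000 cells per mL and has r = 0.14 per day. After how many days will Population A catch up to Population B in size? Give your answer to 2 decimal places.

Set 9613·e^(0.469t) = 113000·e^(0.14t).
e^((0.469 − 0.14)t) = 113000/9613 → e^(0.329·t) = 11.755.
0.329·t = ln(11.755) = 2.4643, so t = 2.4643/0.329 = 7.4902.

7.49 days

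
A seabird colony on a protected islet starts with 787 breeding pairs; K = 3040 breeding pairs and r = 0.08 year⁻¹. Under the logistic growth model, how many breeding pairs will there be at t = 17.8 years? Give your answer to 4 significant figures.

1800 breeding pairs

A = (K − N₀)/N₀ = (3040 − 787)/787 = 2.8628.
N(t) = K/(1 + A·e^(−rt)) = 3040/(1 + 2.8628×e^(−0.08×17.8)).
e^(−1.424) = 0.24075; denominator = 1 + 2.8628×0.24075 = 1.6892.
N = 3040/1.6892 = 1799.66.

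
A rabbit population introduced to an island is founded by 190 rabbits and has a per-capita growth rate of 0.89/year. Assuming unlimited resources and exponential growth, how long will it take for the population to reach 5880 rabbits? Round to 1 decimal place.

3.9 years

Set N₀·e^(rt) = 5880: e^(0.89·t) = 5880/190 = 30.947.
0.89·t = ln(30.947) = 3.4323, so t = 3.4323/0.89 = 3.8565.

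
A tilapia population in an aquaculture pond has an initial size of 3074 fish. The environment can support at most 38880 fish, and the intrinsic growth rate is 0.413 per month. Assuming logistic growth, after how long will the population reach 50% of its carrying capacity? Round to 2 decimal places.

A = (K − N₀)/N₀ = (38880 − 3074)/3074 = 11.648.
Solve 38880/(1 + 11.648·e^(−0.413t)) = 19440: 1 + 11.648·e^(−0.413t) = 2, so e^(−0.413t) = 0.0858515.
−0.413·t = ln(0.0858515) = -2.4551, so t = 2.4551/0.413 = 5.9446.

5.94 months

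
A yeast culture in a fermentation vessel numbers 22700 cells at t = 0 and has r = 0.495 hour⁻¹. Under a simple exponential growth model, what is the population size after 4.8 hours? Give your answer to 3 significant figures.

N(t) = N₀·e^(rt) = 22700 × e^(0.495×4.8) = 22700 × e^2.376.
e^2.376 ≈ 10.762, so N ≈ 22700 × 10.762 = 244292.

244000 cells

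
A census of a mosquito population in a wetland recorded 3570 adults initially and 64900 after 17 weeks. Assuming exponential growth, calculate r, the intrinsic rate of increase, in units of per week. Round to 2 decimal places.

0.17 per week

From N(t) = N₀·e^(rt): e^(r·17) = 64900/3570 = 18.179.
r·17 = ln(18.179) = 2.9003, so r = 2.9003/17 = 0.1706.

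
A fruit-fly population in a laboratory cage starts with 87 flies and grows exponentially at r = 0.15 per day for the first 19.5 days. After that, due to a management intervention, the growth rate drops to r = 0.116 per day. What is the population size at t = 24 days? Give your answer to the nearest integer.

Phase 1: N(19.5) = 87·e^(0.15×19.5) = 87·e^2.925 = 1621.18.
Phase 2 runs for 24 − 19.5 = 4.5 days at r = 0.116.
N(24) = 1621.18·e^(0.116×4.5) = 1621.18·e^0.522 = 2732.32.

2732 flies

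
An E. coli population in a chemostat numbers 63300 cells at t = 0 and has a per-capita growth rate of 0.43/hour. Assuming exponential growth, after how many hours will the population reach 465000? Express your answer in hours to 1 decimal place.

4.6 hours

Set N₀·e^(rt) = 465000: e^(0.43·t) = 465000/63300 = 7.346.
0.43·t = ln(7.346) = 1.9942, so t = 1.9942/0.43 = 4.6376.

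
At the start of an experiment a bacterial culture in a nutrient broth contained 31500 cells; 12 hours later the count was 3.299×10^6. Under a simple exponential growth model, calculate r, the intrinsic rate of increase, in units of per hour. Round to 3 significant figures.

0.388 per hour

From N(t) = N₀·e^(rt): e^(r·12) = 3.299×10^6/31500 = 104.73.
r·12 = ln(104.73) = 4.6514, so r = 4.6514/12 = 0.38762.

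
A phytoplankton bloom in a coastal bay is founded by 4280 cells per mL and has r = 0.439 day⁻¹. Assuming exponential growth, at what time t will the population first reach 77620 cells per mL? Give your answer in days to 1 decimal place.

6.6 days

Set N₀·e^(rt) = 77620: e^(0.439·t) = 77620/4280 = 18.136.
0.439·t = ln(18.136) = 2.8979, so t = 2.8979/0.439 = 6.6011.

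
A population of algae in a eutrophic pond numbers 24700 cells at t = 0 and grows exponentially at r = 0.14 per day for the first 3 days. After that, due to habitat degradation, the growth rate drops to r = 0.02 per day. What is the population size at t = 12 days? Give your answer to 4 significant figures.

45010 cells

Phase 1: N(3) = 24700·e^(0.14×3) = 24700·e^0.42 = 37592.5.
Phase 2 runs for 12 − 3 = 9 days at r = 0.02.
N(12) = 37592.5·e^(0.02×9) = 37592.5·e^0.18 = 45006.3.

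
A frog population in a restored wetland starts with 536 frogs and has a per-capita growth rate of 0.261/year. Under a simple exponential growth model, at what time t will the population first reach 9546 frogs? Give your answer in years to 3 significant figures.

Set N₀·e^(rt) = 9546: e^(0.261·t) = 9546/536 = 17.81.
0.261·t = ln(17.81) = 2.8797, so t = 2.8797/0.261 = 11.033.

11.0 years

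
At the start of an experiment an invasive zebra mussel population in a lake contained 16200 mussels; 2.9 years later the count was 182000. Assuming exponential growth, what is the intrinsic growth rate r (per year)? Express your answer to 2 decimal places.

From N(t) = N₀·e^(rt): e^(r·2.9) = 182000/16200 = 11.235.
r·2.9 = ln(11.235) = 2.419, so r = 2.419/2.9 = 0.83414.

0.83 per year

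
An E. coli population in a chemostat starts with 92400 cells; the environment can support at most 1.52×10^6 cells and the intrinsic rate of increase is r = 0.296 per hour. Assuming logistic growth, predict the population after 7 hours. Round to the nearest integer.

516006 cells

A = (K − N₀)/N₀ = (1.52×10^6 − 92400)/92400 = 15.45.
N(t) = K/(1 + A·e^(−rt)) = 1.52×10^6/(1 + 15.45×e^(−0.296×7)).
e^(−2.072) = 0.12593; denominator = 1 + 15.45×0.12593 = 2.9457.
N = 1.52×10^6/2.9457 = 516006.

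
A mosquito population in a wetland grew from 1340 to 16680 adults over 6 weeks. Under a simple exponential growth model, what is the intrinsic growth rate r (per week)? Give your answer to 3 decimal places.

0.420 per week

From N(t) = N₀·e^(rt): e^(r·6) = 16680/1340 = 12.448.
r·6 = ln(12.448) = 2.5215, so r = 2.5215/6 = 0.42026.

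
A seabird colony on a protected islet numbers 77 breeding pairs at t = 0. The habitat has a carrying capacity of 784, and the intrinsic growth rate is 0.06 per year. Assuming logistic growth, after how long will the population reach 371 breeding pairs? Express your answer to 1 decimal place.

35.2 years

A = (K − N₀)/N₀ = (784 − 77)/77 = 9.1818.
Solve 784/(1 + 9.1818·e^(−0.06t)) = 371: 1 + 9.1818·e^(−0.06t) = 2.1132, so e^(−0.06t) = 0.12124.
−0.06·t = ln(0.12124) = -2.11, so t = 2.11/0.06 = 35.166.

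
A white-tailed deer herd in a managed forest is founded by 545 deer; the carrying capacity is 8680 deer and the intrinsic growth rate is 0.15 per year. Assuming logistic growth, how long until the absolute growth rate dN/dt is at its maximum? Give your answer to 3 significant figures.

Logistic growth is fastest at N = K/2 = 4340.
A = (K − N₀)/N₀ = 14.927. Set K/(1 + A·e^(−rt)) = K/2 → A·e^(−rt) = 1.
e^(−0.15t) = 1/14.927 = 0.0669945, so t = ln(14.927)/0.15 = 2.7031/0.15 = 18.021.

18.0 years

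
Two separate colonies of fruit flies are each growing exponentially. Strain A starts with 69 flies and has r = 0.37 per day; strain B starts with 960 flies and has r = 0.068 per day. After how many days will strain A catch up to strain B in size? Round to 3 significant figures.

Set 69·e^(0.37t) = 960·e^(0.068t).
e^((0.37 − 0.068)t) = 960/69 → e^(0.302·t) = 13.913.
0.302·t = ln(13.913) = 2.6328, so t = 2.6328/0.302 = 8.718.

8.72 days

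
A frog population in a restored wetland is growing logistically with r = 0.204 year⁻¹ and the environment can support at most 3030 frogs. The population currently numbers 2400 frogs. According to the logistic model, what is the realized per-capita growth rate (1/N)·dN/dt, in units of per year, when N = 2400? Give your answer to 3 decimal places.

0.042 per year

(1/N)·dN/dt = r(1 − N/K) = 0.204 × (1 − 2400/3030).
= 0.204 × 0.20792 = 0.042416.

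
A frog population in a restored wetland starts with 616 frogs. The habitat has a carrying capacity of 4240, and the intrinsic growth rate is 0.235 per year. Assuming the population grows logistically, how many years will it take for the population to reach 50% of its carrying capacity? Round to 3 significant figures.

7.54 years

A = (K − N₀)/N₀ = (4240 − 616)/616 = 5.8831.
Solve 4240/(1 + 5.8831·e^(−0.235t)) = 2120: 1 + 5.8831·e^(−0.235t) = 2, so e^(−0.235t) = 0.169978.
−0.235·t = ln(0.169978) = -1.7721, so t = 1.7721/0.235 = 7.5408.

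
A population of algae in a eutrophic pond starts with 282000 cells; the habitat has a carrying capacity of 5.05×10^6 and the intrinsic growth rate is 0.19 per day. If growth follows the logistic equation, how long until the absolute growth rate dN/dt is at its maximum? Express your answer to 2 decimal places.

Logistic growth is fastest at N = K/2 = 2.525×10^6.
A = (K − N₀)/N₀ = 16.908. Set K/(1 + A·e^(−rt)) = K/2 → A·e^(−rt) = 1.
e^(−0.19t) = 1/16.908 = 0.0591443, so t = ln(16.908)/0.19 = 2.8278/0.19 = 14.883.

14.88 days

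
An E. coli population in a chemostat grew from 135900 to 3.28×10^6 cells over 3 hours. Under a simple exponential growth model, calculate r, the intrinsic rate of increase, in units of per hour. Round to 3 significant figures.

1.06 per hour

From N(t) = N₀·e^(rt): e^(r·3) = 3.28×10^6/135900 = 24.135.
r·3 = ln(24.135) = 3.1837, so r = 3.1837/3 = 1.0612.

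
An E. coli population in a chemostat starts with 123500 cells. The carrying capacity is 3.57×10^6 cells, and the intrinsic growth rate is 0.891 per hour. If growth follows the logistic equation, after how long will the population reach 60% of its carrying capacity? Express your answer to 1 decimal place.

A = (K − N₀)/N₀ = (3.57×10^6 − 123500)/123500 = 27.907.
Solve 3.57×10^6/(1 + 27.907·e^(−0.891t)) = 2.142×10^6: 1 + 27.907·e^(−0.891t) = 1.6667, so e^(−0.891t) = 0.023889.
−0.891·t = ln(0.023889) = -3.7343, so t = 3.7343/0.891 = 4.1912.

4.2 hours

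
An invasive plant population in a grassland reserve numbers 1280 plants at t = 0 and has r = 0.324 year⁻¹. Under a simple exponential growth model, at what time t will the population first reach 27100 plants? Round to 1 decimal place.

9.4 years

Set N₀·e^(rt) = 27100: e^(0.324·t) = 27100/1280 = 21.172.
0.324·t = ln(21.172) = 3.0527, so t = 3.0527/0.324 = 9.4218.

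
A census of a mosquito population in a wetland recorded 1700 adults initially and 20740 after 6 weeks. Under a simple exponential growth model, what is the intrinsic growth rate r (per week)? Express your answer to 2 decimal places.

0.42 per week

From N(t) = N₀·e^(rt): e^(r·6) = 20740/1700 = 12.2.
r·6 = ln(12.2) = 2.5014, so r = 2.5014/6 = 0.41691.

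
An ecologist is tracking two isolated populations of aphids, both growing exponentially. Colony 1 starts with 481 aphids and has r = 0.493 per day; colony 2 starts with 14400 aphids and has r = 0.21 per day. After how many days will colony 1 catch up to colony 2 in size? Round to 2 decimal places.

Set 481·e^(0.493t) = 14400·e^(0.21t).
e^((0.493 − 0.21)t) = 14400/481 → e^(0.283·t) = 29.938.
0.283·t = ln(29.938) = 3.3991, so t = 3.3991/0.283 = 12.011.

12.01 days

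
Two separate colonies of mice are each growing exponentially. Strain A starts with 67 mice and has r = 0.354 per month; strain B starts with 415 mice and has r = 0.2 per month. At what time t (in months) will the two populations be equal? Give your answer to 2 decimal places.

Set 67·e^(0.354t) = 415·e^(0.2t).
e^((0.354 − 0.2)t) = 415/67 → e^(0.154·t) = 6.194.
0.154·t = ln(6.194) = 1.8236, so t = 1.8236/0.154 = 11.841.

11.84 months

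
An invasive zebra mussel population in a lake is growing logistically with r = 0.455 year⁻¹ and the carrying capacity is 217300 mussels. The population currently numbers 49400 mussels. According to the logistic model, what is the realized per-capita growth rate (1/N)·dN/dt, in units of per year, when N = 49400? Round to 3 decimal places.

(1/N)·dN/dt = r(1 − N/K) = 0.455 × (1 − 49400/217300).
= 0.455 × 0.77266 = 0.35156.

0.352 per year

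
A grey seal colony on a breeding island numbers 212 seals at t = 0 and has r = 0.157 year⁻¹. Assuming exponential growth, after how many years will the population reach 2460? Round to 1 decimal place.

Set N₀·e^(rt) = 2460: e^(0.157·t) = 2460/212 = 11.604.
0.157·t = ln(11.604) = 2.4513, so t = 2.4513/0.157 = 15.614.

15.6 years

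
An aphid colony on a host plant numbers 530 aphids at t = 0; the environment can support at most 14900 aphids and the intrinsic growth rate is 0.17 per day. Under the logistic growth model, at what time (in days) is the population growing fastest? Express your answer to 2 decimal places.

19.41 days

Logistic growth is fastest at N = K/2 = 7450.
A = (K − N₀)/N₀ = 27.113. Set K/(1 + A·e^(−rt)) = K/2 → A·e^(−rt) = 1.
e^(−0.17t) = 1/27.113 = 0.0368824, so t = ln(27.113)/0.17 = 3.3/0.17 = 19.412.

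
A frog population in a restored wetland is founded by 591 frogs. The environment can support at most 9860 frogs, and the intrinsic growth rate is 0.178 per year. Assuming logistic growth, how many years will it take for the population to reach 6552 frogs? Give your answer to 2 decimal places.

A = (K − N₀)/N₀ = (9860 − 591)/591 = 15.684.
Solve 9860/(1 + 15.684·e^(−0.178t)) = 6552: 1 + 15.684·e^(−0.178t) = 1.5049, so e^(−0.178t) = 0.0321919.
−0.178·t = ln(0.0321919) = -3.436, so t = 3.436/0.178 = 19.304.

19.30 years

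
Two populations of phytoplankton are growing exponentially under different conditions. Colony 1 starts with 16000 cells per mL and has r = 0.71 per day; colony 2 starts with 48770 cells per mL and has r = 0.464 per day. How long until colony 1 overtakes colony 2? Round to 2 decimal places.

4.53 days

Set 16000·e^(0.71t) = 48770·e^(0.464t).
e^((0.71 − 0.464)t) = 48770/16000 → e^(0.246·t) = 3.0481.
0.246·t = ln(3.0481) = 1.1145, so t = 1.1145/0.246 = 4.5306.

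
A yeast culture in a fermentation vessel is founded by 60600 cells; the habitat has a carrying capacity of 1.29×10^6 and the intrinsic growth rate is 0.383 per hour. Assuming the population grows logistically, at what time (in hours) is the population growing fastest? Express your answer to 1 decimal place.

7.9 hours

Logistic growth is fastest at N = K/2 = 645000.
A = (K − N₀)/N₀ = 20.287. Set K/(1 + A·e^(−rt)) = K/2 → A·e^(−rt) = 1.
e^(−0.383t) = 1/20.287 = 0.0492923, so t = ln(20.287)/0.383 = 3.01/0.383 = 7.859.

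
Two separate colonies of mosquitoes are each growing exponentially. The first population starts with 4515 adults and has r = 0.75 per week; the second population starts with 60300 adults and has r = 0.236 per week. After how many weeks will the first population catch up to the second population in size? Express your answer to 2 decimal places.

5.04 weeks

Set 4515·e^(0.75t) = 60300·e^(0.236t).
e^((0.75 − 0.236)t) = 60300/4515 → e^(0.514·t) = 13.355.
0.514·t = ln(13.355) = 2.5919, so t = 2.5919/0.514 = 5.0427.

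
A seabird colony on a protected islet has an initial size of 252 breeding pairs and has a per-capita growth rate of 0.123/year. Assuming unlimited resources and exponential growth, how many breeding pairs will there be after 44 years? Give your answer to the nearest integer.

56468 breeding pairs

N(t) = N₀·e^(rt) = 252 × e^(0.123×44) = 252 × e^5.412.
e^5.412 ≈ 224.08, so N ≈ 252 × 224.08 = 56468.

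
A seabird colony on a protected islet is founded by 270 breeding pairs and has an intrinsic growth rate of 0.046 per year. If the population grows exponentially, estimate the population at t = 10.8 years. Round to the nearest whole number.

N(t) = N₀·e^(rt) = 270 × e^(0.046×10.8) = 270 × e^0.4968.
e^0.4968 ≈ 1.6435, so N ≈ 270 × 1.6435 = 443.733.

444 breeding pairs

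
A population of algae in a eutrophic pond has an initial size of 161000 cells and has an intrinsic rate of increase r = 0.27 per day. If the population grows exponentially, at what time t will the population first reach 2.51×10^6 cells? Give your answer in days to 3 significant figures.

Set N₀·e^(rt) = 2.51×10^6: e^(0.27·t) = 2.51×10^6/161000 = 15.59.
0.27·t = ln(15.59) = 2.7466, so t = 2.7466/0.27 = 10.173.

10.2 days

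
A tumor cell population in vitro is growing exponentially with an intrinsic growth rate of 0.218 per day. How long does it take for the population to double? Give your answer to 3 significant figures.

Doubling time t_d = ln(2)/r = 0.6931/0.218 = 3.1796.

3.18 days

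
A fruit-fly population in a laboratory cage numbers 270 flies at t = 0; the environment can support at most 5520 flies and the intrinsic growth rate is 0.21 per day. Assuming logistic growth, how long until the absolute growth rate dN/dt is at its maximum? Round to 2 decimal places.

14.13 days

Logistic growth is fastest at N = K/2 = 2760.
A = (K − N₀)/N₀ = 19.444. Set K/(1 + A·e^(−rt)) = K/2 → A·e^(−rt) = 1.
e^(−0.21t) = 1/19.444 = 0.0514286, so t = ln(19.444)/0.21 = 2.9676/0.21 = 14.131.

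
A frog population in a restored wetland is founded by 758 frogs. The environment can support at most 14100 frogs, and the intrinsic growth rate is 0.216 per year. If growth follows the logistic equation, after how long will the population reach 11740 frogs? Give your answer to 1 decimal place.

A = (K − N₀)/N₀ = (14100 − 758)/758 = 17.602.
Solve 14100/(1 + 17.602·e^(−0.216t)) = 11740: 1 + 17.602·e^(−0.216t) = 1.201, so e^(−0.216t) = 0.0114207.
−0.216·t = ln(0.0114207) = -4.4723, so t = 4.4723/0.216 = 20.705.

20.7 years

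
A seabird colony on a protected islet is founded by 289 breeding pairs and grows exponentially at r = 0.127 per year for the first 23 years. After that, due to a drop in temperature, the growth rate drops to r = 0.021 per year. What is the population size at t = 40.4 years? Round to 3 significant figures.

7730 breeding pairs

Phase 1: N(23) = 289·e^(0.127×23) = 289·e^2.921 = 5363.79.
Phase 2 runs for 40.4 − 23 = 17.4 years at r = 0.021.
N(40.4) = 5363.79·e^(0.021×17.4) = 5363.79·e^0.3654 = 7729.71.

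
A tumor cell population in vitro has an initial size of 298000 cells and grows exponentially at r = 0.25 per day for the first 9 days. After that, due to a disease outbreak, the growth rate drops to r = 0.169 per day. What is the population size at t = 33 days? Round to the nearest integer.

Phase 1: N(9) = 298000·e^(0.25×9) = 298000·e^2.25 = 2.827345×10^6.
Phase 2 runs for 33 − 9 = 24 days at r = 0.169.
N(33) = 2.827345×10^6·e^(0.169×24) = 2.827345×10^6·e^4.056 = 1.632591×10^8.

163259051 cells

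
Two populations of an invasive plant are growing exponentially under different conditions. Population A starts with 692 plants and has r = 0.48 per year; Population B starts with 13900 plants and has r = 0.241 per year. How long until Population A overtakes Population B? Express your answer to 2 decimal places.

12.55 years

Set 692·e^(0.48t) = 13900·e^(0.241t).
e^((0.48 − 0.241)t) = 13900/692 → e^(0.239·t) = 20.087.
0.239·t = ln(20.087) = 3.0001, so t = 3.0001/0.239 = 12.553.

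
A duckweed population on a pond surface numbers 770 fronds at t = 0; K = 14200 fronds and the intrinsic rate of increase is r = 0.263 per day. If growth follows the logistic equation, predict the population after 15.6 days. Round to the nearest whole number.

11023 fronds

A = (K − N₀)/N₀ = (14200 − 770)/770 = 17.442.
N(t) = K/(1 + A·e^(−rt)) = 14200/(1 + 17.442×e^(−0.263×15.6)).
e^(−4.103) = 0.016526; denominator = 1 + 17.442×0.016526 = 1.2882.
N = 14200/1.2882 = 11022.7.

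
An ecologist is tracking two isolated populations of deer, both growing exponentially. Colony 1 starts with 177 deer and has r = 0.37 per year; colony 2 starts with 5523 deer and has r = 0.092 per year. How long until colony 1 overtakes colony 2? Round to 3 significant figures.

12.4 years

Set 177·e^(0.37t) = 5523·e^(0.092t).
e^((0.37 − 0.092)t) = 5523/177 → e^(0.278·t) = 31.203.
0.278·t = ln(31.203) = 3.4405, so t = 3.4405/0.278 = 12.376.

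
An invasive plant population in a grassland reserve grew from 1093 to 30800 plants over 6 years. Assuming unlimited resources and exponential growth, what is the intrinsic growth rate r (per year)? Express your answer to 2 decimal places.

0.56 per year

From N(t) = N₀·e^(rt): e^(r·6) = 30800/1093 = 28.179.
r·6 = ln(28.179) = 3.3386, so r = 3.3386/6 = 0.55643.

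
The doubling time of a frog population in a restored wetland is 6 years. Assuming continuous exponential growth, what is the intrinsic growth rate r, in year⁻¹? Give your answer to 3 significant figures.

0.116 per year

r = ln(2)/t_d = 0.6931/6 = 0.11552.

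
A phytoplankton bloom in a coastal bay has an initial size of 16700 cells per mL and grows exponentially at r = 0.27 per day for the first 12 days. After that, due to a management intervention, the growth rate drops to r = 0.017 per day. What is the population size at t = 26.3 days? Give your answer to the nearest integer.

Phase 1: N(12) = 16700·e^(0.27×12) = 16700·e^3.24 = 426413.
Phase 2 runs for 26.3 − 12 = 14.3 days at r = 0.017.
N(26.3) = 426413·e^(0.017×14.3) = 426413·e^0.2431 = 543760.

543760 cells per mL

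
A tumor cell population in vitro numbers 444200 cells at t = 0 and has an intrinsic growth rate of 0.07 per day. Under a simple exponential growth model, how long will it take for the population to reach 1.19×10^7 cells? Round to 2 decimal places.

Set N₀·e^(rt) = 1.19×10^7: e^(0.07·t) = 1.19×10^7/444200 = 26.79.
0.07·t = ln(26.79) = 3.288, so t = 3.288/0.07 = 46.972.

46.97 days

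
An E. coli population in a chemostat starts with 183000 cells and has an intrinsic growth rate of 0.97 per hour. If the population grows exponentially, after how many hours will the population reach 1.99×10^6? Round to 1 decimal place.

2.5 hours

Set N₀·e^(rt) = 1.99×10^6: e^(0.97·t) = 1.99×10^6/183000 = 10.874.
0.97·t = ln(10.874) = 2.3864, so t = 2.3864/0.97 = 2.4602.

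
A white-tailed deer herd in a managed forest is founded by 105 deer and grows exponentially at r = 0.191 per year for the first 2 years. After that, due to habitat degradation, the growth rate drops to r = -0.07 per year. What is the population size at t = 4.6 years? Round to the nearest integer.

128 deer

Phase 1: N(2) = 105·e^(0.191×2) = 105·e^0.382 = 153.847.
Phase 2 runs for 4.6 − 2 = 2.6 years at r = -0.07.
N(4.6) = 153.847·e^(-0.07×2.6) = 153.847·e^-0.182 = 128.247.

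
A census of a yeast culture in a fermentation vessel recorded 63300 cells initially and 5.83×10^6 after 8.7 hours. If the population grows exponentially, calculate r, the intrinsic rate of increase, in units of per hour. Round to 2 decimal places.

0.52 per hour

From N(t) = N₀·e^(rt): e^(r·8.7) = 5.83×10^6/63300 = 92.101.
r·8.7 = ln(92.101) = 4.5229, so r = 4.5229/8.7 = 0.51987.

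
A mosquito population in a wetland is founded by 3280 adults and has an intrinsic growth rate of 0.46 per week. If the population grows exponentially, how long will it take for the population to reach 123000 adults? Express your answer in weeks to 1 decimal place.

Set N₀·e^(rt) = 123000: e^(0.46·t) = 123000/3280 = 37.5.
0.46·t = ln(37.5) = 3.6243, so t = 3.6243/0.46 = 7.879.

7.9 weeks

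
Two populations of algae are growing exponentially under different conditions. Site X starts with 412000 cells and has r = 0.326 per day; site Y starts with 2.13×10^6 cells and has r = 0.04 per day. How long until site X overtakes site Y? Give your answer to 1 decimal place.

Set 412000·e^(0.326t) = 2.13×10^6·e^(0.04t).
e^((0.326 − 0.04)t) = 2.13×10^6/412000 → e^(0.286·t) = 5.1699.
0.286·t = ln(5.1699) = 1.6429, so t = 1.6429/0.286 = 5.7442.

5.7 days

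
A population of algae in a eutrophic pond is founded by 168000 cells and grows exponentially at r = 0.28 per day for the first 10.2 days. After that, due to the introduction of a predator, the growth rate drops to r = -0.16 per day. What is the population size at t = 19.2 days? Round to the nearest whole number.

692262 cells

Phase 1: N(10.2) = 168000·e^(0.28×10.2) = 168000·e^2.856 = 2.921826×10^6.
Phase 2 runs for 19.2 − 10.2 = 9 days at r = -0.16.
N(19.2) = 2.921826×10^6·e^(-0.16×9) = 2.921826×10^6·e^-1.44 = 692262.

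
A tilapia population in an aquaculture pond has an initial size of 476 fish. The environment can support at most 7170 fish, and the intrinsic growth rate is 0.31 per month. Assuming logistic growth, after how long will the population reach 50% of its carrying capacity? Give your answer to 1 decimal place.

A = (K − N₀)/N₀ = (7170 − 476)/476 = 14.063.
Solve 7170/(1 + 14.063·e^(−0.31t)) = 3585: 1 + 14.063·e^(−0.31t) = 2, so e^(−0.31t) = 0.0711085.
−0.31·t = ln(0.0711085) = -2.6435, so t = 2.6435/0.31 = 8.5276.

8.5 months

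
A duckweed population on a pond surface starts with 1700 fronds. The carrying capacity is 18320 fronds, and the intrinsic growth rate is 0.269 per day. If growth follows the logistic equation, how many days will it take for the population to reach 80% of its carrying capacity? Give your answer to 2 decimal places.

A = (K − N₀)/N₀ = (18320 − 1700)/1700 = 9.7765.
Solve 18320/(1 + 9.7765·e^(−0.269t)) = 14656: 1 + 9.7765·e^(−0.269t) = 1.25, so e^(−0.269t) = 0.0255716.
−0.269·t = ln(0.0255716) = -3.6663, so t = 3.6663/0.269 = 13.629.

13.63 days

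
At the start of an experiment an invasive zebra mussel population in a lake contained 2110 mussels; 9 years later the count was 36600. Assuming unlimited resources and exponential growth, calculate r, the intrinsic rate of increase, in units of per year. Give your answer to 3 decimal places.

0.317 per year

From N(t) = N₀·e^(rt): e^(r·9) = 36600/2110 = 17.346.
r·9 = ln(17.346) = 2.8534, so r = 2.8534/9 = 0.31704.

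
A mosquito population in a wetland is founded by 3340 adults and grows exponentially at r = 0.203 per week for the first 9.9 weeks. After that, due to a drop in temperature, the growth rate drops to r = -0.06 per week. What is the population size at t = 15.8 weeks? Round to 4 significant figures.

Phase 1: N(9.9) = 3340·e^(0.203×9.9) = 3340·e^2.01 = 24920.
Phase 2 runs for 15.8 − 9.9 = 5.9 weeks at r = -0.06.
N(15.8) = 24920·e^(-0.06×5.9) = 24920·e^-0.354 = 17490.7.

17490 adults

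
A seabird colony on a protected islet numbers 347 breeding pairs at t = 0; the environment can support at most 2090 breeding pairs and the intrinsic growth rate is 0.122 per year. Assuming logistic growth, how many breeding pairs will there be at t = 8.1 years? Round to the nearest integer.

728 breeding pairs

A = (K − N₀)/N₀ = (2090 − 347)/347 = 5.0231.
N(t) = K/(1 + A·e^(−rt)) = 2090/(1 + 5.0231×e^(−0.122×8.1)).
e^(−0.9882) = 0.37225; denominator = 1 + 5.0231×0.37225 = 2.8698.
N = 2090/2.8698 = 728.271.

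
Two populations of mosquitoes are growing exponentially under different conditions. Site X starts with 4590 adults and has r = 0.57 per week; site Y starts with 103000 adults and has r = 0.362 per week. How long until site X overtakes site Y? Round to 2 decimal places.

Set 4590·e^(0.57t) = 103000·e^(0.362t).
e^((0.57 − 0.362)t) = 103000/4590 → e^(0.208·t) = 22.44.
0.208·t = ln(22.44) = 3.1108, so t = 3.1108/0.208 = 14.956.

14.96 weeks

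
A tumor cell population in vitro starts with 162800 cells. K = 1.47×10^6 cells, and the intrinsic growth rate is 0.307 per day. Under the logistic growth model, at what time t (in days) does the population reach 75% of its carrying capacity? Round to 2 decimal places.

A = (K − N₀)/N₀ = (1.47×10^6 − 162800)/162800 = 8.0295.
Solve 1.47×10^6/(1 + 8.0295·e^(−0.307t)) = 1.1025×10^6: 1 + 8.0295·e^(−0.307t) = 1.3333, so e^(−0.307t) = 0.0415137.
−0.307·t = ln(0.0415137) = -3.1817, so t = 3.1817/0.307 = 10.364.

10.36 days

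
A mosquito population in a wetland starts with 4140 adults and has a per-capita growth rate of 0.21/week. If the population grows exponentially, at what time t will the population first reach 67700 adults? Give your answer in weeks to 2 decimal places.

Set N₀·e^(rt) = 67700: e^(0.21·t) = 67700/4140 = 16.353.
0.21·t = ln(16.353) = 2.7944, so t = 2.7944/0.21 = 13.307.

13.31 weeks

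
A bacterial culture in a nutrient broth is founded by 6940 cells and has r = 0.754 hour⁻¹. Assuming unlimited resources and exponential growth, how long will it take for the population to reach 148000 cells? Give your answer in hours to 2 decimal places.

Set N₀·e^(rt) = 148000: e^(0.754·t) = 148000/6940 = 21.326.
0.754·t = ln(21.326) = 3.0599, so t = 3.0599/0.754 = 4.0582.

4.06 hours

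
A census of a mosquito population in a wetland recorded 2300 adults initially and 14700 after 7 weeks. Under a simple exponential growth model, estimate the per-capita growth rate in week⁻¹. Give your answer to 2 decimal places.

From N(t) = N₀·e^(rt): e^(r·7) = 14700/2300 = 6.3913.
r·7 = ln(6.3913) = 1.8549, so r = 1.8549/7 = 0.26499.

0.26 per week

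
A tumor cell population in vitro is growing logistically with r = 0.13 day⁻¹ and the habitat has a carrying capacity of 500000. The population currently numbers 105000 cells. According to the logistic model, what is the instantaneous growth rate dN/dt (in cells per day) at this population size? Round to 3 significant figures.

dN/dt = rN(1 − N/K) = 0.13 × 105000 × (1 − 105000/500000).
1 − 105000/500000 = 0.79; dN/dt = 0.13 × 105000 × 0.79 = 10784.

10800 cells per day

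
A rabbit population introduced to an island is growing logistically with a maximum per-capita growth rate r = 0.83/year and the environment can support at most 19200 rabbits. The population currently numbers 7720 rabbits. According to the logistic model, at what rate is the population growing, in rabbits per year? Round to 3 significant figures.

3830 rabbits per year

dN/dt = rN(1 − N/K) = 0.83 × 7720 × (1 − 7720/19200).
1 − 7720/19200 = 0.59792; dN/dt = 0.83 × 7720 × 0.59792 = 3831.2.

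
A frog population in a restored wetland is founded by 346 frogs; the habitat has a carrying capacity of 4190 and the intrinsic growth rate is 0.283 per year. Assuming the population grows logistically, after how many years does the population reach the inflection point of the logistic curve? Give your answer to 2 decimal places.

8.51 years

Logistic growth is fastest at N = K/2 = 2095.
A = (K − N₀)/N₀ = 11.11. Set K/(1 + A·e^(−rt)) = K/2 → A·e^(−rt) = 1.
e^(−0.283t) = 1/11.11 = 0.0900104, so t = ln(11.11)/0.283 = 2.4078/0.283 = 8.5082.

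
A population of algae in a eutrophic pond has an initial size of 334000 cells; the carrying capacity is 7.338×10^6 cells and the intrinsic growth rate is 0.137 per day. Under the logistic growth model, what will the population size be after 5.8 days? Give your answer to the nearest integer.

700627 cells

A = (K − N₀)/N₀ = (7.338×10^6 − 334000)/334000 = 20.97.
N(t) = K/(1 + A·e^(−rt)) = 7.338×10^6/(1 + 20.97×e^(−0.137×5.8)).
e^(−0.7946) = 0.45176; denominator = 1 + 20.97×0.45176 = 10.473.
N = 7.338×10^6/10.473 = 700627.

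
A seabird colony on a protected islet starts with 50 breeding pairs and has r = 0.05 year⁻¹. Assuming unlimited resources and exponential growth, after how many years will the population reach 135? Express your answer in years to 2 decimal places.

Set N₀·e^(rt) = 135: e^(0.05·t) = 135/50 = 2.7.
0.05·t = ln(2.7) = 0.99325, so t = 0.99325/0.05 = 19.865.

19.87 years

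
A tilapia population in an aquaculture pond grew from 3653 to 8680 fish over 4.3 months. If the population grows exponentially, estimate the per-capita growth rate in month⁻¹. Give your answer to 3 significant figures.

From N(t) = N₀·e^(rt): e^(r·4.3) = 8680/3653 = 2.3761.
r·4.3 = ln(2.3761) = 0.86547, so r = 0.86547/4.3 = 0.20127.

0.201 per month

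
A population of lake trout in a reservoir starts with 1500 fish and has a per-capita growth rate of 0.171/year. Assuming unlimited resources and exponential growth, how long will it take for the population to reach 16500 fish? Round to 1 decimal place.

14.0 years

Set N₀·e^(rt) = 16500: e^(0.171·t) = 16500/1500 = 11.
0.171·t = ln(11) = 2.3979, so t = 2.3979/0.171 = 14.023.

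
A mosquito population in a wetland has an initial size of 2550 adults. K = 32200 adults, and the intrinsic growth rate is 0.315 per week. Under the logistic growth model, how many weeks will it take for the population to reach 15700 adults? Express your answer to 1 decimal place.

7.6 weeks

A = (K − N₀)/N₀ = (32200 − 2550)/2550 = 11.627.
Solve 32200/(1 + 11.627·e^(−0.315t)) = 15700: 1 + 11.627·e^(−0.315t) = 2.051, so e^(−0.315t) = 0.0903857.
−0.315·t = ln(0.0903857) = -2.4037, so t = 2.4037/0.315 = 7.6307.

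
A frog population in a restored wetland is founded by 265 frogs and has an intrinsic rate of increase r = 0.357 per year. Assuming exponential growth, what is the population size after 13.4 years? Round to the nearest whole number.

31683 frogs

N(t) = N₀·e^(rt) = 265 × e^(0.357×13.4) = 265 × e^4.784.
e^4.784 ≈ 119.56, so N ≈ 265 × 119.56 = 31682.8.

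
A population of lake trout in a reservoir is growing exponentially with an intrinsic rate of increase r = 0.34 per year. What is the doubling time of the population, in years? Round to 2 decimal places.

2.04 years

Doubling time t_d = ln(2)/r = 0.6931/0.34 = 2.0387.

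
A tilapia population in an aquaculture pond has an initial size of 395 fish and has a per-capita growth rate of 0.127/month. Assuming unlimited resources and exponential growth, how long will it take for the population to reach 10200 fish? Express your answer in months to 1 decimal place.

25.6 months

Set N₀·e^(rt) = 10200: e^(0.127·t) = 10200/395 = 25.823.
0.127·t = ln(25.823) = 3.2513, so t = 3.2513/0.127 = 25.6.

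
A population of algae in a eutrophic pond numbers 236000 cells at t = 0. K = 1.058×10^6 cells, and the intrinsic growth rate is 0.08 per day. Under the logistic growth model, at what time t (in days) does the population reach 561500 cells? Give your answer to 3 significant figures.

A = (K − N₀)/N₀ = (1.058×10^6 − 236000)/236000 = 3.4831.
Solve 1.058×10^6/(1 + 3.4831·e^(−0.08t)) = 561500: 1 + 3.4831·e^(−0.08t) = 1.8842, so e^(−0.08t) = 0.253869.
−0.08·t = ln(0.253869) = -1.3709, so t = 1.3709/0.08 = 17.137.

17.1 days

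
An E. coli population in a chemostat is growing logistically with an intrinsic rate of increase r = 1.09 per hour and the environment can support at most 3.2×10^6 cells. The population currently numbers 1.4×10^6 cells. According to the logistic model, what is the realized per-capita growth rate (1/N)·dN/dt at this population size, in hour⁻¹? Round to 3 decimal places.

0.613 per hour

(1/N)·dN/dt = r(1 − N/K) = 1.09 × (1 − 1.4×10^6/3.2×10^6).
= 1.09 × 0.5625 = 0.61313.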